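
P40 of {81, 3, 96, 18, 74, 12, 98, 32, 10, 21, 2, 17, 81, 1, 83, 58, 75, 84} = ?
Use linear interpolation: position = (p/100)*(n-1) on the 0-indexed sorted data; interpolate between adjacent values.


Sorted: 1, 2, 3, 10, 12, 17, 18, 21, 32, 58, 74, 75, 81, 81, 83, 84, 96, 98
n = 18
Index = 40/100 * 17 = 6.8000
Lower = data[6] = 18, Upper = data[7] = 21
P40 = 18 + 0.8000*(3) = 20.4000

P40 = 20.4000


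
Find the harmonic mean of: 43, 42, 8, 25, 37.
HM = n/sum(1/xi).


Sum of reciprocals = 1/43 + 1/42 + 1/8 + 1/25 + 1/37 = 0.239092
HM = 5/0.239092 = 20.9124

HM = 20.9124


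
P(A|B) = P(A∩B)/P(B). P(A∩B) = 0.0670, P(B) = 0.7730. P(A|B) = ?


P(A|B) = 0.0670/0.7730 = 0.0867

P(A|B) = 0.0867


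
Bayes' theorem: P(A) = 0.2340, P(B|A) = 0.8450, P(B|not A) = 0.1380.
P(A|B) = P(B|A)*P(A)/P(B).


P(B) = P(B|A)*P(A) + P(B|A')*P(A')
= 0.8450*0.2340 + 0.1380*0.7660
= 0.197730 + 0.105708 = 0.303438
P(A|B) = 0.197730/0.303438 = 0.6516

P(A|B) = 0.6516


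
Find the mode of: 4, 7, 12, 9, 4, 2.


Frequencies: 2:1, 4:2, 7:1, 9:1, 12:1
Max frequency = 2
Mode = 4

Mode = 4


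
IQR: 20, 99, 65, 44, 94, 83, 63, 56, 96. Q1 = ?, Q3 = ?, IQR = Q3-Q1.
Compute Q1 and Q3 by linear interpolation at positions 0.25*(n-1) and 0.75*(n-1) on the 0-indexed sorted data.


Sorted: 20, 44, 56, 63, 65, 83, 94, 96, 99
Q1 (25th %ile) = 56.0000
Q3 (75th %ile) = 94.0000
IQR = 94.0000 - 56.0000 = 38.0000

IQR = 38.0000


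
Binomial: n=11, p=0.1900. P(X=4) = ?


C(11,4) = 330
p^4 = 0.001303
(1-p)^7 = 0.228768
P = 330 * 0.001303 * 0.228768 = 0.0984

P(X=4) = 0.0984


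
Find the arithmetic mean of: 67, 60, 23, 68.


Sum = 67 + 60 + 23 + 68 = 218
n = 4
Mean = 218/4 = 54.5000

Mean = 54.5000


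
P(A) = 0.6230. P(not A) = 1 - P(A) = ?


P(not A) = 1 - 0.6230 = 0.3770

P(not A) = 0.3770


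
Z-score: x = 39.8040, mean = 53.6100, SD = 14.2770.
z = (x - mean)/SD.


z = (39.8040 - 53.6100)/14.2770
= -13.8060/14.2770
= -0.9670

z = -0.9670


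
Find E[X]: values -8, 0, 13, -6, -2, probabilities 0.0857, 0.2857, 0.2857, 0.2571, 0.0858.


E[X] = -8*0.0857 + 0*0.2857 + 13*0.2857 - 6*0.2571 - 2*0.0858
= -0.6856 + 0 + 3.7141 - 1.5426 - 0.1716
= 1.3143

E[X] = 1.3143


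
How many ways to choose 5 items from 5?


C(5,5) = 5!/(5! × 0!)
= 120/(120 × 1)
= 1

C(5,5) = 1


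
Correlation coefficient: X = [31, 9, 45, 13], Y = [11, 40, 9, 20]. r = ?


Mean X = 24.5000, Mean Y = 20.0000
SD X = 14.448183, SD Y = 12.267844
Cov = -148.500000
r = -148.500000/(14.448183*12.267844) = -0.8378

r = -0.8378


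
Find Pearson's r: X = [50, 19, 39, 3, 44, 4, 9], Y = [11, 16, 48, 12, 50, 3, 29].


Mean X = 24.0000, Mean Y = 24.1429
SD X = 18.485516, SD Y = 17.299286
Cov = 168.428571
r = 168.428571/(18.485516*17.299286) = 0.5267

r = 0.5267


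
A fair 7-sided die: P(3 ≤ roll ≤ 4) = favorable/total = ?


Favorable outcomes (3 ≤ roll ≤ 4): 2
Total outcomes = 7
P = 2/7 = 0.2857

P = 0.2857


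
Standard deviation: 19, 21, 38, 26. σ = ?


Mean = 26.0000
Variance = 54.5000
SD = sqrt(54.5000) = 7.3824

SD = 7.3824


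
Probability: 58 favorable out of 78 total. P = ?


P = 58/78 = 0.7436

P = 0.7436


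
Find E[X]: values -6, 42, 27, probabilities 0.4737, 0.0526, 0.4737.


E[X] = -6*0.4737 + 42*0.0526 + 27*0.4737
= -2.8422 + 2.2092 + 12.7899
= 12.1569

E[X] = 12.1569


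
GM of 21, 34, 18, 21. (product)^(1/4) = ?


Product = 21 × 34 × 18 × 21 = 269892
GM = 269892^(1/4) = 22.7928

GM = 22.7928


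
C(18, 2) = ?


C(18,2) = 18!/(2! × 16!)
= 6402373705728000/(2 × 20922789888000)
= 153

C(18,2) = 153


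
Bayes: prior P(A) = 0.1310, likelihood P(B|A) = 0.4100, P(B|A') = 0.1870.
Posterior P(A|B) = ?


P(B) = P(B|A)*P(A) + P(B|A')*P(A')
= 0.4100*0.1310 + 0.1870*0.8690
= 0.053710 + 0.162503 = 0.216213
P(A|B) = 0.053710/0.216213 = 0.2484

P(A|B) = 0.2484


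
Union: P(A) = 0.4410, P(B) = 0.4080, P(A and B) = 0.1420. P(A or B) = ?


P(A∪B) = 0.4410 + 0.4080 - 0.1420
= 0.8490 - 0.1420
= 0.7070

P(A∪B) = 0.7070


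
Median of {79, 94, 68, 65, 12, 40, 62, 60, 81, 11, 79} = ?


Sorted: 11, 12, 40, 60, 62, 65, 68, 79, 79, 81, 94
n = 11 (odd)
Middle value = 65

Median = 65


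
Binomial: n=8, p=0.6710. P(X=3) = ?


C(8,3) = 56
p^3 = 0.302112
(1-p)^5 = 0.003855
P = 56 * 0.302112 * 0.003855 = 0.0652

P(X=3) = 0.0652


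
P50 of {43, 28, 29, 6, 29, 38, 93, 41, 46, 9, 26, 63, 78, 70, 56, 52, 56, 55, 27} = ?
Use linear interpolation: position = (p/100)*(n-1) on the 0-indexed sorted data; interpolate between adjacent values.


Sorted: 6, 9, 26, 27, 28, 29, 29, 38, 41, 43, 46, 52, 55, 56, 56, 63, 70, 78, 93
n = 19
Index = 50/100 * 18 = 9.0000
Lower = data[9] = 43, Upper = data[10] = 46
P50 = 43 + 0*(3) = 43.0000

P50 = 43.0000


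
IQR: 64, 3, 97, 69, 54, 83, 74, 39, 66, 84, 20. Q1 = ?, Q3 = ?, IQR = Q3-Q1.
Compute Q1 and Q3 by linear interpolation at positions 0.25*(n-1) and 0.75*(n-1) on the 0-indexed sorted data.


Sorted: 3, 20, 39, 54, 64, 66, 69, 74, 83, 84, 97
Q1 (25th %ile) = 46.5000
Q3 (75th %ile) = 78.5000
IQR = 78.5000 - 46.5000 = 32.0000

IQR = 32.0000


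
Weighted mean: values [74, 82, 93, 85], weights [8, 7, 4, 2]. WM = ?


Numerator = 74*8 + 82*7 + 93*4 + 85*2 = 1708
Denominator = 8 + 7 + 4 + 2 = 21
WM = 1708/21 = 81.3333

WM = 81.3333


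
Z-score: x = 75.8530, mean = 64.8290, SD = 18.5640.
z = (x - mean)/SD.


z = (75.8530 - 64.8290)/18.5640
= 11.0240/18.5640
= 0.5938

z = 0.5938


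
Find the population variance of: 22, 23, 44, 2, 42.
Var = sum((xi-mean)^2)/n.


Mean = 26.6000
Squared deviations: 21.1600, 12.9600, 302.7600, 605.1600, 237.1600
Sum = 1179.2000
Variance = 1179.2000/5 = 235.8400

Variance = 235.8400


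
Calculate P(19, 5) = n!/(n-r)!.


P(19,5) = 19!/14!
= 121645100408832000/87178291200
= 1395360

P(19,5) = 1395360


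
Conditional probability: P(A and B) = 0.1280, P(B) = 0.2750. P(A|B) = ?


P(A|B) = 0.1280/0.2750 = 0.4655

P(A|B) = 0.4655


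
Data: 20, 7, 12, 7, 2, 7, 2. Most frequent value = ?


Frequencies: 2:2, 7:3, 12:1, 20:1
Max frequency = 3
Mode = 7

Mode = 7


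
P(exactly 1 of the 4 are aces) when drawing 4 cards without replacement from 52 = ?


Hypergeometric: P(X=1) = C(4,1)·C(48,3) / C(52,4)
= 4 × 17296 / 270725
= 69184/270725 = 0.2556

P = 0.2556


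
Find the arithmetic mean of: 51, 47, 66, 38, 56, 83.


Sum = 51 + 47 + 66 + 38 + 56 + 83 = 341
n = 6
Mean = 341/6 = 56.8333

Mean = 56.8333


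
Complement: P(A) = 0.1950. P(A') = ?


P(not A) = 1 - 0.1950 = 0.8050

P(not A) = 0.8050


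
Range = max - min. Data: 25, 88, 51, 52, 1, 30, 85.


Max = 88, Min = 1
Range = 88 - 1 = 87

Range = 87


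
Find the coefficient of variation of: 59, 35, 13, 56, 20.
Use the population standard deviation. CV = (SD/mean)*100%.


Mean = 36.6000
SD = 18.5105
CV = (18.5105/36.6000)*100 = 50.5752%

CV = 50.5752%


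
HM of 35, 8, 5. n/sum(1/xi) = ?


Sum of reciprocals = 1/35 + 1/8 + 1/5 = 0.353571
HM = 3/0.353571 = 8.4848

HM = 8.4848


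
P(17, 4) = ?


P(17,4) = 17!/13!
= 355687428096000/6227020800
= 57120

P(17,4) = 57120


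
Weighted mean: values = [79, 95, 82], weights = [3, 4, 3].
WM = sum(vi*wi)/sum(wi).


Numerator = 79*3 + 95*4 + 82*3 = 863
Denominator = 3 + 4 + 3 = 10
WM = 863/10 = 86.3000

WM = 86.3000


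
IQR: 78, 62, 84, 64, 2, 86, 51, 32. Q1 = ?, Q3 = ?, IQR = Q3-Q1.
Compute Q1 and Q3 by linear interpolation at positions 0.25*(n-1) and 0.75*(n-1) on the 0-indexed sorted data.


Sorted: 2, 32, 51, 62, 64, 78, 84, 86
Q1 (25th %ile) = 46.2500
Q3 (75th %ile) = 79.5000
IQR = 79.5000 - 46.2500 = 33.2500

IQR = 33.2500


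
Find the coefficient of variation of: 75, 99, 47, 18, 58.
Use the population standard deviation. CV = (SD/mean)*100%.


Mean = 59.4000
SD = 27.1337
CV = (27.1337/59.4000)*100 = 45.6797%

CV = 45.6797%


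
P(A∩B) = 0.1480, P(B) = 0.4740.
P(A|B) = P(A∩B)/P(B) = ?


P(A|B) = 0.1480/0.4740 = 0.3122

P(A|B) = 0.3122


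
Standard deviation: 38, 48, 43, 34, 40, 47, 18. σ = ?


Mean = 38.2857
Variance = 89.3469
SD = sqrt(89.3469) = 9.4524

SD = 9.4524


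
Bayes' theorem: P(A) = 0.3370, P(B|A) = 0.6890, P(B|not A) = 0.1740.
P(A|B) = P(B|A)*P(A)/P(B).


P(B) = P(B|A)*P(A) + P(B|A')*P(A')
= 0.6890*0.3370 + 0.1740*0.6630
= 0.232193 + 0.115362 = 0.347555
P(A|B) = 0.232193/0.347555 = 0.6681

P(A|B) = 0.6681


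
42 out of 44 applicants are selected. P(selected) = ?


P = 42/44 = 0.9545

P = 0.9545


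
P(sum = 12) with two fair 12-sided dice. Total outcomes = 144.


Total outcomes = 12×12 = 144
Favorable (sum = 12): 11
P = 11/144 = 0.0764

P = 0.0764


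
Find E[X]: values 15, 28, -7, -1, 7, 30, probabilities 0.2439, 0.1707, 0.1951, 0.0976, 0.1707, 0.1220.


E[X] = 15*0.2439 + 28*0.1707 - 7*0.1951 - 1*0.0976 + 7*0.1707 + 30*0.1220
= 3.6585 + 4.7796 - 1.3657 - 0.0976 + 1.1949 + 3.6600
= 11.8297

E[X] = 11.8297


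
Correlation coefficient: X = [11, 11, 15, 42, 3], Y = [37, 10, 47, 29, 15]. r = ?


Mean X = 16.4000, Mean Y = 27.6000
SD X = 13.380583, SD Y = 13.676257
Cov = 44.360000
r = 44.360000/(13.380583*13.676257) = 0.2424

r = 0.2424


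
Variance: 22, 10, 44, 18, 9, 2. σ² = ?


Mean = 17.5000
Squared deviations: 20.2500, 56.2500, 702.2500, 0.2500, 72.2500, 240.2500
Sum = 1091.5000
Variance = 1091.5000/6 = 181.9167

Variance = 181.9167


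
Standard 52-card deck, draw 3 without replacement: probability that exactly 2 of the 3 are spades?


Hypergeometric: P(X=2) = C(13,2)·C(39,1) / C(52,3)
= 78 × 39 / 22100
= 3042/22100 = 0.1376

P = 0.1376


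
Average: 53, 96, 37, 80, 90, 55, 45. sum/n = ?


Sum = 53 + 96 + 37 + 80 + 90 + 55 + 45 = 456
n = 7
Mean = 456/7 = 65.1429

Mean = 65.1429


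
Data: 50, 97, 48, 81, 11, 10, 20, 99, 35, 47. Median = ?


Sorted: 10, 11, 20, 35, 47, 48, 50, 81, 97, 99
n = 10 (even)
Middle values: 47 and 48
Median = (47+48)/2 = 47.5000

Median = 47.5000


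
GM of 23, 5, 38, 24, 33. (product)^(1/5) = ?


Product = 23 × 5 × 38 × 24 × 33 = 3461040
GM = 3461040^(1/5) = 20.3161

GM = 20.3161


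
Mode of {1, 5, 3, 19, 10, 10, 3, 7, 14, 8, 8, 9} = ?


Frequencies: 1:1, 3:2, 5:1, 7:1, 8:2, 9:1, 10:2, 14:1, 19:1
Max frequency = 2
Mode = 3, 8, 10

Mode = 3, 8, 10


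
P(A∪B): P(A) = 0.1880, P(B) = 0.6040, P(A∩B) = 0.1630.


P(A∪B) = 0.1880 + 0.6040 - 0.1630
= 0.7920 - 0.1630
= 0.6290

P(A∪B) = 0.6290


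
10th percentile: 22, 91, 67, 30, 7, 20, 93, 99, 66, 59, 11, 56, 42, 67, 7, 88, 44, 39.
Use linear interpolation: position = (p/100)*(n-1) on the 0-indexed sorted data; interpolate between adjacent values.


Sorted: 7, 7, 11, 20, 22, 30, 39, 42, 44, 56, 59, 66, 67, 67, 88, 91, 93, 99
n = 18
Index = 10/100 * 17 = 1.7000
Lower = data[1] = 7, Upper = data[2] = 11
P10 = 7 + 0.7000*(4) = 9.8000

P10 = 9.8000


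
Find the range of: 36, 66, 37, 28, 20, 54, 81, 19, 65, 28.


Max = 81, Min = 19
Range = 81 - 19 = 62

Range = 62


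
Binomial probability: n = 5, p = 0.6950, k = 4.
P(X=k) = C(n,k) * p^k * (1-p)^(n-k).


C(5,4) = 5
p^4 = 0.233313
(1-p)^1 = 0.305000
P = 5 * 0.233313 * 0.305000 = 0.3558

P(X=4) = 0.3558


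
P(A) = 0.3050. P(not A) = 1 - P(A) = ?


P(not A) = 1 - 0.3050 = 0.6950

P(not A) = 0.6950


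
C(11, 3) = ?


C(11,3) = 11!/(3! × 8!)
= 39916800/(6 × 40320)
= 165

C(11,3) = 165


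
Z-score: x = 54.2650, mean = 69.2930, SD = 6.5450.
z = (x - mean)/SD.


z = (54.2650 - 69.2930)/6.5450
= -15.0280/6.5450
= -2.2961

z = -2.2961


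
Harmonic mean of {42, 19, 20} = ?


Sum of reciprocals = 1/42 + 1/19 + 1/20 = 0.126441
HM = 3/0.126441 = 23.7265

HM = 23.7265


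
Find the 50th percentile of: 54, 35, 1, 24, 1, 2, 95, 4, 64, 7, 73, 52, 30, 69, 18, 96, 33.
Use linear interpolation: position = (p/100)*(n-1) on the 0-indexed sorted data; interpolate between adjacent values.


Sorted: 1, 1, 2, 4, 7, 18, 24, 30, 33, 35, 52, 54, 64, 69, 73, 95, 96
n = 17
Index = 50/100 * 16 = 8.0000
Lower = data[8] = 33, Upper = data[9] = 35
P50 = 33 + 0*(2) = 33.0000

P50 = 33.0000


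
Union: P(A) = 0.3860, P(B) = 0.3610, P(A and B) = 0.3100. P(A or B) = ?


P(A∪B) = 0.3860 + 0.3610 - 0.3100
= 0.7470 - 0.3100
= 0.4370

P(A∪B) = 0.4370


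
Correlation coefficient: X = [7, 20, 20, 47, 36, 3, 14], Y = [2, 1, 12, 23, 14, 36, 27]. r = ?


Mean X = 21.0000, Mean Y = 16.4286
SD X = 14.501231, SD Y = 12.010200
Cov = -10.000000
r = -10.000000/(14.501231*12.010200) = -0.0574

r = -0.0574


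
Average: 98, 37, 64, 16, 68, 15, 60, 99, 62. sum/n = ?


Sum = 98 + 37 + 64 + 16 + 68 + 15 + 60 + 99 + 62 = 519
n = 9
Mean = 519/9 = 57.6667

Mean = 57.6667


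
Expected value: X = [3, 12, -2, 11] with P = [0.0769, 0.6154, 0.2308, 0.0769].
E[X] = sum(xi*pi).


E[X] = 3*0.0769 + 12*0.6154 - 2*0.2308 + 11*0.0769
= 0.2307 + 7.3848 - 0.4616 + 0.8459
= 7.9998

E[X] = 7.9998


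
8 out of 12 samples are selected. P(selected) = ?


P = 8/12 = 0.6667

P = 0.6667


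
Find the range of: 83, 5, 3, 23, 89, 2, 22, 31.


Max = 89, Min = 2
Range = 89 - 2 = 87

Range = 87


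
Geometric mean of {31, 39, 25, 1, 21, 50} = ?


Product = 31 × 39 × 25 × 1 × 21 × 50 = 31736250
GM = 31736250^(1/6) = 17.7934

GM = 17.7934


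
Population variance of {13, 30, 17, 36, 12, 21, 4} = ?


Mean = 19.0000
Squared deviations: 36.0000, 121.0000, 4.0000, 289.0000, 49.0000, 4.0000, 225.0000
Sum = 728.0000
Variance = 728.0000/7 = 104.0000

Variance = 104.0000


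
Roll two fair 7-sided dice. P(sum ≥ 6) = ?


Total outcomes = 7×7 = 49
Favorable (sum ≥ 6): 39
P = 39/49 = 0.7959

P = 0.7959


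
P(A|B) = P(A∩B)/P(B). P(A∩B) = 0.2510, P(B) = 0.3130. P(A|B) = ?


P(A|B) = 0.2510/0.3130 = 0.8019

P(A|B) = 0.8019


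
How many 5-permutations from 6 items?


P(6,5) = 6!/1!
= 720/1
= 720

P(6,5) = 720


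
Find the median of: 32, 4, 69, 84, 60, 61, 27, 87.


Sorted: 4, 27, 32, 60, 61, 69, 84, 87
n = 8 (even)
Middle values: 60 and 61
Median = (60+61)/2 = 60.5000

Median = 60.5000


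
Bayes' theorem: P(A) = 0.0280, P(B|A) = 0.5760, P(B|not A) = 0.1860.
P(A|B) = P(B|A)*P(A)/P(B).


P(B) = P(B|A)*P(A) + P(B|A')*P(A')
= 0.5760*0.0280 + 0.1860*0.9720
= 0.016128 + 0.180792 = 0.196920
P(A|B) = 0.016128/0.196920 = 0.0819

P(A|B) = 0.0819


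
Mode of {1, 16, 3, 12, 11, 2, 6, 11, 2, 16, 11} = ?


Frequencies: 1:1, 2:2, 3:1, 6:1, 11:3, 12:1, 16:2
Max frequency = 3
Mode = 11

Mode = 11


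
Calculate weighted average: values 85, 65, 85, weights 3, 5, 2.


Numerator = 85*3 + 65*5 + 85*2 = 750
Denominator = 3 + 5 + 2 = 10
WM = 750/10 = 75.0000

WM = 75.0000


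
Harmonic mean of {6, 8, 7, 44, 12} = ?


Sum of reciprocals = 1/6 + 1/8 + 1/7 + 1/44 + 1/12 = 0.540584
HM = 5/0.540584 = 9.2492

HM = 9.2492


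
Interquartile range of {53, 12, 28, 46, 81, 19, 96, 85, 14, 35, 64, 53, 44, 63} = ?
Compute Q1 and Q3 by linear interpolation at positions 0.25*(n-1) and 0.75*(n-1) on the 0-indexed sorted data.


Sorted: 12, 14, 19, 28, 35, 44, 46, 53, 53, 63, 64, 81, 85, 96
Q1 (25th %ile) = 29.7500
Q3 (75th %ile) = 63.7500
IQR = 63.7500 - 29.7500 = 34.0000

IQR = 34.0000


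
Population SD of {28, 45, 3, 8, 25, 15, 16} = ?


Mean = 20.0000
Variance = 169.7143
SD = sqrt(169.7143) = 13.0274

SD = 13.0274


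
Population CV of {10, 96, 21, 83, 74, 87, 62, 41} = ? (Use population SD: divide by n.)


Mean = 59.2500
SD = 29.8570
CV = (29.8570/59.2500)*100 = 50.3915%

CV = 50.3915%


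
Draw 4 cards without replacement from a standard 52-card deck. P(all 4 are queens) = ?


P(all queens) = (4/52) × (3/51) × (2/50) × (1/49)
= 3.6938e-06

P = 3.6938e-06


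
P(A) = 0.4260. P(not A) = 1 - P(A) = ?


P(not A) = 1 - 0.4260 = 0.5740

P(not A) = 0.5740


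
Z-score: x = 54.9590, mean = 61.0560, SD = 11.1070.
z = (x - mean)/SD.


z = (54.9590 - 61.0560)/11.1070
= -6.0970/11.1070
= -0.5489

z = -0.5489


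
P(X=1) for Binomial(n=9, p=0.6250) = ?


C(9,1) = 9
p^1 = 0.625000
(1-p)^8 = 0.000391
P = 9 * 0.625000 * 0.000391 = 0.0022

P(X=1) = 0.0022


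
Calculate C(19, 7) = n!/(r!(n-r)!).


C(19,7) = 19!/(7! × 12!)
= 121645100408832000/(5040 × 479001600)
= 50388

C(19,7) = 50388


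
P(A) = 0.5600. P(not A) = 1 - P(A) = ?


P(not A) = 1 - 0.5600 = 0.4400

P(not A) = 0.4400


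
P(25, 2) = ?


P(25,2) = 25!/23!
= 15511210043330985984000000/25852016738884976640000
= 600

P(25,2) = 600


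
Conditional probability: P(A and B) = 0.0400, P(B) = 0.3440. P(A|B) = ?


P(A|B) = 0.0400/0.3440 = 0.1163

P(A|B) = 0.1163


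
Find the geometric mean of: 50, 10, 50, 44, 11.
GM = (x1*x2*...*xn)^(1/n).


Product = 50 × 10 × 50 × 44 × 11 = 12100000
GM = 12100000^(1/5) = 26.0950

GM = 26.0950


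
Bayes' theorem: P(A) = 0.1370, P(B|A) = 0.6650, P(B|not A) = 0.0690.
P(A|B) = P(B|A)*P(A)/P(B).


P(B) = P(B|A)*P(A) + P(B|A')*P(A')
= 0.6650*0.1370 + 0.0690*0.8630
= 0.091105 + 0.059547 = 0.150652
P(A|B) = 0.091105/0.150652 = 0.6047

P(A|B) = 0.6047


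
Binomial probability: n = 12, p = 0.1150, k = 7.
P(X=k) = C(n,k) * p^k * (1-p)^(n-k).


C(12,7) = 792
p^7 = 2.660020e-07
(1-p)^5 = 0.542896
P = 792 * 2.660020e-07 * 0.542896 = 0.0001

P(X=7) = 0.0001


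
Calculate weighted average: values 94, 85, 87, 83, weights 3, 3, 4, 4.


Numerator = 94*3 + 85*3 + 87*4 + 83*4 = 1217
Denominator = 3 + 3 + 4 + 4 = 14
WM = 1217/14 = 86.9286

WM = 86.9286


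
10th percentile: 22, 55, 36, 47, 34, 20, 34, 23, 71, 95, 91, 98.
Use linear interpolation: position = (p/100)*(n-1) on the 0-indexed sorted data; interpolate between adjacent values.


Sorted: 20, 22, 23, 34, 34, 36, 47, 55, 71, 91, 95, 98
n = 12
Index = 10/100 * 11 = 1.1000
Lower = data[1] = 22, Upper = data[2] = 23
P10 = 22 + 0.1000*(1) = 22.1000

P10 = 22.1000


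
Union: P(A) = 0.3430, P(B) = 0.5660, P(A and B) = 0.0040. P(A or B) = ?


P(A∪B) = 0.3430 + 0.5660 - 0.0040
= 0.9090 - 0.0040
= 0.9050

P(A∪B) = 0.9050


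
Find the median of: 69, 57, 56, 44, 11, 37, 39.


Sorted: 11, 37, 39, 44, 56, 57, 69
n = 7 (odd)
Middle value = 44

Median = 44


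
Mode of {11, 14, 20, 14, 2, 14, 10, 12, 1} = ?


Frequencies: 1:1, 2:1, 10:1, 11:1, 12:1, 14:3, 20:1
Max frequency = 3
Mode = 14

Mode = 14


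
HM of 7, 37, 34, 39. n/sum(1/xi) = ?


Sum of reciprocals = 1/7 + 1/37 + 1/34 + 1/39 = 0.224937
HM = 4/0.224937 = 17.7828

HM = 17.7828


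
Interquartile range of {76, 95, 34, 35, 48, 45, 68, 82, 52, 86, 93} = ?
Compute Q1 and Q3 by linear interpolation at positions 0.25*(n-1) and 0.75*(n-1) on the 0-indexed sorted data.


Sorted: 34, 35, 45, 48, 52, 68, 76, 82, 86, 93, 95
Q1 (25th %ile) = 46.5000
Q3 (75th %ile) = 84.0000
IQR = 84.0000 - 46.5000 = 37.5000

IQR = 37.5000


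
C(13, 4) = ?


C(13,4) = 13!/(4! × 9!)
= 6227020800/(24 × 362880)
= 715

C(13,4) = 715


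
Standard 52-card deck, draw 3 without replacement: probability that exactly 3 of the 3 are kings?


Hypergeometric: P(X=3) = C(4,3)·C(48,0) / C(52,3)
= 4 × 1 / 22100
= 4/22100 = 0.0002

P = 0.0002


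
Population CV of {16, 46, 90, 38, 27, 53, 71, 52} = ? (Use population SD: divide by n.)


Mean = 49.1250
SD = 22.0592
CV = (22.0592/49.1250)*100 = 44.9043%

CV = 44.9043%


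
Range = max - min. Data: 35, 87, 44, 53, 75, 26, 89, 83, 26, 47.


Max = 89, Min = 26
Range = 89 - 26 = 63

Range = 63


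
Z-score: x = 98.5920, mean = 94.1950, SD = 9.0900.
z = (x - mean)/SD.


z = (98.5920 - 94.1950)/9.0900
= 4.3970/9.0900
= 0.4837

z = 0.4837


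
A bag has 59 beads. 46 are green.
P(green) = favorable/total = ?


P = 46/59 = 0.7797

P = 0.7797


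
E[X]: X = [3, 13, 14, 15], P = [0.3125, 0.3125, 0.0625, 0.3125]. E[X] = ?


E[X] = 3*0.3125 + 13*0.3125 + 14*0.0625 + 15*0.3125
= 0.9375 + 4.0625 + 0.8750 + 4.6875
= 10.5625

E[X] = 10.5625


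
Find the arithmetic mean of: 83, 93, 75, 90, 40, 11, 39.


Sum = 83 + 93 + 75 + 90 + 40 + 11 + 39 = 431
n = 7
Mean = 431/7 = 61.5714

Mean = 61.5714


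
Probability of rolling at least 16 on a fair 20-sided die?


Favorable outcomes (roll ≥ 16): 5
Total outcomes = 20
P = 5/20 = 0.2500

P = 0.2500


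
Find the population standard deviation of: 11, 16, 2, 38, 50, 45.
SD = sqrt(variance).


Mean = 27.0000
Variance = 329.3333
SD = sqrt(329.3333) = 18.1475

SD = 18.1475


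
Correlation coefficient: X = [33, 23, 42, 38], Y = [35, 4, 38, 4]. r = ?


Mean X = 34.0000, Mean Y = 20.2500
SD X = 7.106335, SD Y = 16.284579
Cov = 60.250000
r = 60.250000/(7.106335*16.284579) = 0.5206

r = 0.5206


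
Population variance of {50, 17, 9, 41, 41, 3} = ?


Mean = 26.8333
Squared deviations: 536.6944, 96.6944, 318.0278, 200.6944, 200.6944, 568.0278
Sum = 1920.8333
Variance = 1920.8333/6 = 320.1389

Variance = 320.1389


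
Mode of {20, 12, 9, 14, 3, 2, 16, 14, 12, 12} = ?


Frequencies: 2:1, 3:1, 9:1, 12:3, 14:2, 16:1, 20:1
Max frequency = 3
Mode = 12

Mode = 12


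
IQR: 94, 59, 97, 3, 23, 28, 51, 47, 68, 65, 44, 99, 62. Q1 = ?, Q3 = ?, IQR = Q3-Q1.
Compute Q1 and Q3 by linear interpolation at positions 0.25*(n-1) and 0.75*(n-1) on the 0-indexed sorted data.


Sorted: 3, 23, 28, 44, 47, 51, 59, 62, 65, 68, 94, 97, 99
Q1 (25th %ile) = 44.0000
Q3 (75th %ile) = 68.0000
IQR = 68.0000 - 44.0000 = 24.0000

IQR = 24.0000


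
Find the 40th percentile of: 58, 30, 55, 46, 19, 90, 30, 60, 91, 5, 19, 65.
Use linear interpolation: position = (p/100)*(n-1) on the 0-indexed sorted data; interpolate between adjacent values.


Sorted: 5, 19, 19, 30, 30, 46, 55, 58, 60, 65, 90, 91
n = 12
Index = 40/100 * 11 = 4.4000
Lower = data[4] = 30, Upper = data[5] = 46
P40 = 30 + 0.4000*(16) = 36.4000

P40 = 36.4000


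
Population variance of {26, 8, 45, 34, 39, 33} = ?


Mean = 30.8333
Squared deviations: 23.3611, 521.3611, 200.6944, 10.0278, 66.6944, 4.6944
Sum = 826.8333
Variance = 826.8333/6 = 137.8056

Variance = 137.8056


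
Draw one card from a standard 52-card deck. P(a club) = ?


13 clubs in 52 cards
P = 13/52 = 0.2500

P = 0.2500


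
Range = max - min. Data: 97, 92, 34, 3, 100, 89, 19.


Max = 100, Min = 3
Range = 100 - 3 = 97

Range = 97


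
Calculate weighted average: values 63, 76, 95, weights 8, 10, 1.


Numerator = 63*8 + 76*10 + 95*1 = 1359
Denominator = 8 + 10 + 1 = 19
WM = 1359/19 = 71.5263

WM = 71.5263


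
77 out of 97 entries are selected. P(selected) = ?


P = 77/97 = 0.7938

P = 0.7938


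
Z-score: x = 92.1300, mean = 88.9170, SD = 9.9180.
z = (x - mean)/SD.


z = (92.1300 - 88.9170)/9.9180
= 3.2130/9.9180
= 0.3240

z = 0.3240


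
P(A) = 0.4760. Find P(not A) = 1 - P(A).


P(not A) = 1 - 0.4760 = 0.5240

P(not A) = 0.5240


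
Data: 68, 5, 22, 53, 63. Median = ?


Sorted: 5, 22, 53, 63, 68
n = 5 (odd)
Middle value = 53

Median = 53


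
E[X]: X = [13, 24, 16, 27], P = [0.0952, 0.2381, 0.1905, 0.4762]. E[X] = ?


E[X] = 13*0.0952 + 24*0.2381 + 16*0.1905 + 27*0.4762
= 1.2376 + 5.7144 + 3.0480 + 12.8574
= 22.8574

E[X] = 22.8574


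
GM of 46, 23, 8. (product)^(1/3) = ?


Product = 46 × 23 × 8 = 8464
GM = 8464^(1/3) = 20.3794

GM = 20.3794


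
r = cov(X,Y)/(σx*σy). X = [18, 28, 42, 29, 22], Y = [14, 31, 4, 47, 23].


Mean X = 27.8000, Mean Y = 23.8000
SD X = 8.158431, SD Y = 14.688771
Cov = -30.240000
r = -30.240000/(8.158431*14.688771) = -0.2523

r = -0.2523


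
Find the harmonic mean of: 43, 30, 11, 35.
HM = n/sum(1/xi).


Sum of reciprocals = 1/43 + 1/30 + 1/11 + 1/35 = 0.176070
HM = 4/0.176070 = 22.7183

HM = 22.7183


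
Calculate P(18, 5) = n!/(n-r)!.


P(18,5) = 18!/13!
= 6402373705728000/6227020800
= 1028160

P(18,5) = 1028160


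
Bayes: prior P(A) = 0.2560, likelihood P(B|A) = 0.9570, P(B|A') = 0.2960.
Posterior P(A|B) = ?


P(B) = P(B|A)*P(A) + P(B|A')*P(A')
= 0.9570*0.2560 + 0.2960*0.7440
= 0.244992 + 0.220224 = 0.465216
P(A|B) = 0.244992/0.465216 = 0.5266

P(A|B) = 0.5266


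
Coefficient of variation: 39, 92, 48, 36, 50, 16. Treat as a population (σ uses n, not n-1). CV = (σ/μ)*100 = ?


Mean = 46.8333
SD = 23.0247
CV = (23.0247/46.8333)*100 = 49.1632%

CV = 49.1632%


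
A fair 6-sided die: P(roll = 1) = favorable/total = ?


Favorable outcomes (roll = 1): 1
Total outcomes = 6
P = 1/6 = 0.1667

P = 0.1667


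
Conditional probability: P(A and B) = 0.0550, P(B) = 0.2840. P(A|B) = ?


P(A|B) = 0.0550/0.2840 = 0.1937

P(A|B) = 0.1937


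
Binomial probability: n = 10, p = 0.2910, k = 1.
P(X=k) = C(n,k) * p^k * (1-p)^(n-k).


C(10,1) = 10
p^1 = 0.291000
(1-p)^9 = 0.045271
P = 10 * 0.291000 * 0.045271 = 0.1317

P(X=1) = 0.1317


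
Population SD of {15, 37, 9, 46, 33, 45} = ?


Mean = 30.8333
Variance = 200.1389
SD = sqrt(200.1389) = 14.1470

SD = 14.1470


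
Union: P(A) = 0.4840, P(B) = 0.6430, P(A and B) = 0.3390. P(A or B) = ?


P(A∪B) = 0.4840 + 0.6430 - 0.3390
= 1.1270 - 0.3390
= 0.7880

P(A∪B) = 0.7880


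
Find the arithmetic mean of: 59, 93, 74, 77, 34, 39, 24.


Sum = 59 + 93 + 74 + 77 + 34 + 39 + 24 = 400
n = 7
Mean = 400/7 = 57.1429

Mean = 57.1429


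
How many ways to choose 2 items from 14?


C(14,2) = 14!/(2! × 12!)
= 87178291200/(2 × 479001600)
= 91

C(14,2) = 91


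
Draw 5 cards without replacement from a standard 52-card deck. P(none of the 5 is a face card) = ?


P(no face cards) = (40/52) × (39/51) × (38/50) × (37/49) × (36/48)
= 0.2532

P = 0.2532


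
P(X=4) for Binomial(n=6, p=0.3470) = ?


C(6,4) = 15
p^4 = 0.014498
(1-p)^2 = 0.426409
P = 15 * 0.014498 * 0.426409 = 0.0927

P(X=4) = 0.0927


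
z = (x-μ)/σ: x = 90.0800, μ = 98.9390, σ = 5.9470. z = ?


z = (90.0800 - 98.9390)/5.9470
= -8.8590/5.9470
= -1.4897

z = -1.4897


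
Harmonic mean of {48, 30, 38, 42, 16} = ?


Sum of reciprocals = 1/48 + 1/30 + 1/38 + 1/42 + 1/16 = 0.166792
HM = 5/0.166792 = 29.9775

HM = 29.9775


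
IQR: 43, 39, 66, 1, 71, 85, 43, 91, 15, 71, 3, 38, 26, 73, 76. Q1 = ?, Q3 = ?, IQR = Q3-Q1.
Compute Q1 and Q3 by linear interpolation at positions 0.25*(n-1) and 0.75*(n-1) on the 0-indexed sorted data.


Sorted: 1, 3, 15, 26, 38, 39, 43, 43, 66, 71, 71, 73, 76, 85, 91
Q1 (25th %ile) = 32.0000
Q3 (75th %ile) = 72.0000
IQR = 72.0000 - 32.0000 = 40.0000

IQR = 40.0000


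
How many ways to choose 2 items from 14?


C(14,2) = 14!/(2! × 12!)
= 87178291200/(2 × 479001600)
= 91

C(14,2) = 91


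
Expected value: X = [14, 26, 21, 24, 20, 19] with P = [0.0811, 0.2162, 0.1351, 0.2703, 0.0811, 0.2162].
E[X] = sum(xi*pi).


E[X] = 14*0.0811 + 26*0.2162 + 21*0.1351 + 24*0.2703 + 20*0.0811 + 19*0.2162
= 1.1354 + 5.6212 + 2.8371 + 6.4872 + 1.6220 + 4.1078
= 21.8107

E[X] = 21.8107


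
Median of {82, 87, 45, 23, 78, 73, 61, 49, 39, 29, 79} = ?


Sorted: 23, 29, 39, 45, 49, 61, 73, 78, 79, 82, 87
n = 11 (odd)
Middle value = 61

Median = 61


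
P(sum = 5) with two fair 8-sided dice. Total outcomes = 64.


Total outcomes = 8×8 = 64
Favorable (sum = 5): 4
P = 4/64 = 0.0625

P = 0.0625


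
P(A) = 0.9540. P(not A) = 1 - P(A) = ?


P(not A) = 1 - 0.9540 = 0.0460

P(not A) = 0.0460


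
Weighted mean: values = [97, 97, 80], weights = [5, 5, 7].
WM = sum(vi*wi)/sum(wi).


Numerator = 97*5 + 97*5 + 80*7 = 1530
Denominator = 5 + 5 + 7 = 17
WM = 1530/17 = 90.0000

WM = 90.0000


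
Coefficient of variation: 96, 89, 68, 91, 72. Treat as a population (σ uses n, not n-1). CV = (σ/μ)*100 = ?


Mean = 83.2000
SD = 11.0887
CV = (11.0887/83.2000)*100 = 13.3278%

CV = 13.3278%


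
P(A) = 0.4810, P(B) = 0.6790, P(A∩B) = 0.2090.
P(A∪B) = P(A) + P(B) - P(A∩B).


P(A∪B) = 0.4810 + 0.6790 - 0.2090
= 1.1600 - 0.2090
= 0.9510

P(A∪B) = 0.9510


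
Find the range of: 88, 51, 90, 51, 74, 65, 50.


Max = 90, Min = 50
Range = 90 - 50 = 40

Range = 40


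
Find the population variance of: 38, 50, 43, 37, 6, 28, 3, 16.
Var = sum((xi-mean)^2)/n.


Mean = 27.6250
Squared deviations: 107.6406, 500.6406, 236.3906, 87.8906, 467.6406, 0.1406, 606.3906, 135.1406
Sum = 2141.8750
Variance = 2141.8750/8 = 267.7344

Variance = 267.7344


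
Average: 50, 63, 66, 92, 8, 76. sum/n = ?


Sum = 50 + 63 + 66 + 92 + 8 + 76 = 355
n = 6
Mean = 355/6 = 59.1667

Mean = 59.1667


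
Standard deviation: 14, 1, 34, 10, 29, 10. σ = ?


Mean = 16.3333
Variance = 132.2222
SD = sqrt(132.2222) = 11.4988

SD = 11.4988


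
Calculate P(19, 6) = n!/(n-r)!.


P(19,6) = 19!/13!
= 121645100408832000/6227020800
= 19535040

P(19,6) = 19535040


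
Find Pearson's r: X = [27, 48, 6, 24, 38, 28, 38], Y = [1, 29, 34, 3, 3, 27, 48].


Mean X = 29.8571, Mean Y = 20.7143
SD X = 12.403094, SD Y = 17.093978
Cov = 8.530612
r = 8.530612/(12.403094*17.093978) = 0.0402

r = 0.0402


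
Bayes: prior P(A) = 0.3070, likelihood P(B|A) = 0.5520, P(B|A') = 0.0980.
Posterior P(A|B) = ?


P(B) = P(B|A)*P(A) + P(B|A')*P(A')
= 0.5520*0.3070 + 0.0980*0.6930
= 0.169464 + 0.067914 = 0.237378
P(A|B) = 0.169464/0.237378 = 0.7139

P(A|B) = 0.7139


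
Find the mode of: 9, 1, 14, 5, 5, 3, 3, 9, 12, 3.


Frequencies: 1:1, 3:3, 5:2, 9:2, 12:1, 14:1
Max frequency = 3
Mode = 3

Mode = 3


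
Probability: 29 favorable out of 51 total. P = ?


P = 29/51 = 0.5686

P = 0.5686


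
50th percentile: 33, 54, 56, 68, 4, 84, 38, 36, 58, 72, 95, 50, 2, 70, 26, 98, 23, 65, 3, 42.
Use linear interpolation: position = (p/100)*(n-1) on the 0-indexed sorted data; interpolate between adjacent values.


Sorted: 2, 3, 4, 23, 26, 33, 36, 38, 42, 50, 54, 56, 58, 65, 68, 70, 72, 84, 95, 98
n = 20
Index = 50/100 * 19 = 9.5000
Lower = data[9] = 50, Upper = data[10] = 54
P50 = 50 + 0.5000*(4) = 52.0000

P50 = 52.0000


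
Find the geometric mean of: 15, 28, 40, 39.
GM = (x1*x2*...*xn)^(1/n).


Product = 15 × 28 × 40 × 39 = 655200
GM = 655200^(1/4) = 28.4507

GM = 28.4507


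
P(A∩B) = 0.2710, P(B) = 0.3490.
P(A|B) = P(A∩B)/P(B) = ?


P(A|B) = 0.2710/0.3490 = 0.7765

P(A|B) = 0.7765


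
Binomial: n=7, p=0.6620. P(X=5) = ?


C(7,5) = 21
p^5 = 0.127142
(1-p)^2 = 0.114244
P = 21 * 0.127142 * 0.114244 = 0.3050

P(X=5) = 0.3050


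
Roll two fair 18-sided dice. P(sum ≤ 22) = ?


Total outcomes = 18×18 = 324
Favorable (sum ≤ 22): 219
P = 219/324 = 0.6759

P = 0.6759


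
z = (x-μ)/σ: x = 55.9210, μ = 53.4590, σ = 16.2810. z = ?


z = (55.9210 - 53.4590)/16.2810
= 2.4620/16.2810
= 0.1512

z = 0.1512


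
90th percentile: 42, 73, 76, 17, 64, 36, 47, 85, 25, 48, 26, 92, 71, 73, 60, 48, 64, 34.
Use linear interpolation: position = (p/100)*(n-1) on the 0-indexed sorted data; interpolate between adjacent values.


Sorted: 17, 25, 26, 34, 36, 42, 47, 48, 48, 60, 64, 64, 71, 73, 73, 76, 85, 92
n = 18
Index = 90/100 * 17 = 15.3000
Lower = data[15] = 76, Upper = data[16] = 85
P90 = 76 + 0.3000*(9) = 78.7000

P90 = 78.7000


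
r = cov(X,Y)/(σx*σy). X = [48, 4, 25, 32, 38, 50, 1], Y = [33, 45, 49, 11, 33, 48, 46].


Mean X = 28.2857, Mean Y = 37.8571
SD X = 18.179378, SD Y = 12.608711
Cov = -64.959184
r = -64.959184/(18.179378*12.608711) = -0.2834

r = -0.2834


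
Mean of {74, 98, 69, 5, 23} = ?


Sum = 74 + 98 + 69 + 5 + 23 = 269
n = 5
Mean = 269/5 = 53.8000

Mean = 53.8000


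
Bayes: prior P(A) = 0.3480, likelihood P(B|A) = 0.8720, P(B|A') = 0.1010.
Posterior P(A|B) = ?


P(B) = P(B|A)*P(A) + P(B|A')*P(A')
= 0.8720*0.3480 + 0.1010*0.6520
= 0.303456 + 0.065852 = 0.369308
P(A|B) = 0.303456/0.369308 = 0.8217

P(A|B) = 0.8217


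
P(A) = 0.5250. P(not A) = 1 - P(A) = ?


P(not A) = 1 - 0.5250 = 0.4750

P(not A) = 0.4750


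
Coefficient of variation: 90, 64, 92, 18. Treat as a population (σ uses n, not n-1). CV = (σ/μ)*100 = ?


Mean = 66.0000
SD = 29.8329
CV = (29.8329/66.0000)*100 = 45.2013%

CV = 45.2013%


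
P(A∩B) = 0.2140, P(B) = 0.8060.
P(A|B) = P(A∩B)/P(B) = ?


P(A|B) = 0.2140/0.8060 = 0.2655

P(A|B) = 0.2655


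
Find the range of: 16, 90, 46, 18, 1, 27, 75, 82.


Max = 90, Min = 1
Range = 90 - 1 = 89

Range = 89


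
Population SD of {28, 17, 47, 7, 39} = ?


Mean = 27.6000
Variance = 208.6400
SD = sqrt(208.6400) = 14.4444

SD = 14.4444


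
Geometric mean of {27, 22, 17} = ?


Product = 27 × 22 × 17 = 10098
GM = 10098^(1/3) = 21.6145

GM = 21.6145


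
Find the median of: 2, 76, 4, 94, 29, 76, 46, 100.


Sorted: 2, 4, 29, 46, 76, 76, 94, 100
n = 8 (even)
Middle values: 46 and 76
Median = (46+76)/2 = 61.0000

Median = 61.0000


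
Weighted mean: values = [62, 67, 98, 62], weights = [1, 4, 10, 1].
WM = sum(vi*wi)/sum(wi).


Numerator = 62*1 + 67*4 + 98*10 + 62*1 = 1372
Denominator = 1 + 4 + 10 + 1 = 16
WM = 1372/16 = 85.7500

WM = 85.7500


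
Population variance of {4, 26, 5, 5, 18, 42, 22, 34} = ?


Mean = 19.5000
Squared deviations: 240.2500, 42.2500, 210.2500, 210.2500, 2.2500, 506.2500, 6.2500, 210.2500
Sum = 1428.0000
Variance = 1428.0000/8 = 178.5000

Variance = 178.5000


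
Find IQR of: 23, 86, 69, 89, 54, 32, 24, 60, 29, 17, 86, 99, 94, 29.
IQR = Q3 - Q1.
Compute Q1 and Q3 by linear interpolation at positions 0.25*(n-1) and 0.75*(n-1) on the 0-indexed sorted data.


Sorted: 17, 23, 24, 29, 29, 32, 54, 60, 69, 86, 86, 89, 94, 99
Q1 (25th %ile) = 29.0000
Q3 (75th %ile) = 86.0000
IQR = 86.0000 - 29.0000 = 57.0000

IQR = 57.0000


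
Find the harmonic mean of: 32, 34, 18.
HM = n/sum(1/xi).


Sum of reciprocals = 1/32 + 1/34 + 1/18 = 0.116217
HM = 3/0.116217 = 25.8137

HM = 25.8137


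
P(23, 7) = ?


P(23,7) = 23!/16!
= 25852016738884976640000/20922789888000
= 1235591280

P(23,7) = 1235591280


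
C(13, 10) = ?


C(13,10) = 13!/(10! × 3!)
= 6227020800/(3628800 × 6)
= 286

C(13,10) = 286


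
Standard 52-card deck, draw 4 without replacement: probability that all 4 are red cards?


P(all red cards) = (26/52) × (25/51) × (24/50) × (23/49)
= 0.0552

P = 0.0552


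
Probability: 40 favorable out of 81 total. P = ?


P = 40/81 = 0.4938

P = 0.4938


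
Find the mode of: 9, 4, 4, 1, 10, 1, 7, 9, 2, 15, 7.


Frequencies: 1:2, 2:1, 4:2, 7:2, 9:2, 10:1, 15:1
Max frequency = 2
Mode = 1, 4, 7, 9

Mode = 1, 4, 7, 9


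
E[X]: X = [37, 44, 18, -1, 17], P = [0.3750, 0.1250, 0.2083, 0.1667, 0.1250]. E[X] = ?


E[X] = 37*0.3750 + 44*0.1250 + 18*0.2083 - 1*0.1667 + 17*0.1250
= 13.8750 + 5.5000 + 3.7494 - 0.1667 + 2.1250
= 25.0827

E[X] = 25.0827


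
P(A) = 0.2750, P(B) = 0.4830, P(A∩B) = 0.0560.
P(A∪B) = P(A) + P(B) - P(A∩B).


P(A∪B) = 0.2750 + 0.4830 - 0.0560
= 0.7580 - 0.0560
= 0.7020

P(A∪B) = 0.7020


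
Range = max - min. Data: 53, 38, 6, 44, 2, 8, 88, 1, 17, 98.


Max = 98, Min = 1
Range = 98 - 1 = 97

Range = 97


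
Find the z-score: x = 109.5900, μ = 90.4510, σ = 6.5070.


z = (109.5900 - 90.4510)/6.5070
= 19.1390/6.5070
= 2.9413

z = 2.9413


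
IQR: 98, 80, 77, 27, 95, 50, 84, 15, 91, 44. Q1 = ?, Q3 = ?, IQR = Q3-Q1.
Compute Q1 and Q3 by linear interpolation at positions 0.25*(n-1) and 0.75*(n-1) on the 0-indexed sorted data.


Sorted: 15, 27, 44, 50, 77, 80, 84, 91, 95, 98
Q1 (25th %ile) = 45.5000
Q3 (75th %ile) = 89.2500
IQR = 89.2500 - 45.5000 = 43.7500

IQR = 43.7500


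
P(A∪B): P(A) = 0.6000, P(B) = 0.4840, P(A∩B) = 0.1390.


P(A∪B) = 0.6000 + 0.4840 - 0.1390
= 1.0840 - 0.1390
= 0.9450

P(A∪B) = 0.9450


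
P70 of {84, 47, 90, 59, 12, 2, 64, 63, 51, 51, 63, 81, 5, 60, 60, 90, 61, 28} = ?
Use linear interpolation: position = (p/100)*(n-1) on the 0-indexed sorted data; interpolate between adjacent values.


Sorted: 2, 5, 12, 28, 47, 51, 51, 59, 60, 60, 61, 63, 63, 64, 81, 84, 90, 90
n = 18
Index = 70/100 * 17 = 11.9000
Lower = data[11] = 63, Upper = data[12] = 63
P70 = 63 + 0.9000*(0) = 63.0000

P70 = 63.0000


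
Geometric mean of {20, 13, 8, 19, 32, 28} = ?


Product = 20 × 13 × 8 × 19 × 32 × 28 = 35409920
GM = 35409920^(1/6) = 18.1212

GM = 18.1212


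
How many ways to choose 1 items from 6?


C(6,1) = 6!/(1! × 5!)
= 720/(1 × 120)
= 6

C(6,1) = 6


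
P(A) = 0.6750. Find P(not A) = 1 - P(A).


P(not A) = 1 - 0.6750 = 0.3250

P(not A) = 0.3250


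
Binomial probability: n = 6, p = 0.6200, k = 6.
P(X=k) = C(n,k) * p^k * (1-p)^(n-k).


C(6,6) = 1
p^6 = 0.056800
(1-p)^0 = 1.000000
P = 1 * 0.056800 * 1.000000 = 0.0568

P(X=6) = 0.0568


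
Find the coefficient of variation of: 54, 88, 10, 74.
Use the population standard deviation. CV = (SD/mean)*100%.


Mean = 56.5000
SD = 29.4406
CV = (29.4406/56.5000)*100 = 52.1073%

CV = 52.1073%


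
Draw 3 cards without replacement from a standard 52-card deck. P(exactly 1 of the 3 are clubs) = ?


Hypergeometric: P(X=1) = C(13,1)·C(39,2) / C(52,3)
= 13 × 741 / 22100
= 9633/22100 = 0.4359

P = 0.4359


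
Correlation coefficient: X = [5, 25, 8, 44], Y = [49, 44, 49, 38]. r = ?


Mean X = 20.5000, Mean Y = 45.0000
SD X = 15.564382, SD Y = 4.527693
Cov = -70.250000
r = -70.250000/(15.564382*4.527693) = -0.9969

r = -0.9969


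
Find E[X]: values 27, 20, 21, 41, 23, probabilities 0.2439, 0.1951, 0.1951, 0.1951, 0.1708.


E[X] = 27*0.2439 + 20*0.1951 + 21*0.1951 + 41*0.1951 + 23*0.1708
= 6.5853 + 3.9020 + 4.0971 + 7.9991 + 3.9284
= 26.5119

E[X] = 26.5119


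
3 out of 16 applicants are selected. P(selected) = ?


P = 3/16 = 0.1875

P = 0.1875


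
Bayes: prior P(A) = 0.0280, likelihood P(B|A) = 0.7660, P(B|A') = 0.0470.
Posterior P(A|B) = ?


P(B) = P(B|A)*P(A) + P(B|A')*P(A')
= 0.7660*0.0280 + 0.0470*0.9720
= 0.021448 + 0.045684 = 0.067132
P(A|B) = 0.021448/0.067132 = 0.3195

P(A|B) = 0.3195


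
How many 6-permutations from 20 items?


P(20,6) = 20!/14!
= 2432902008176640000/87178291200
= 27907200

P(20,6) = 27907200


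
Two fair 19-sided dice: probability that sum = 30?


Total outcomes = 19×19 = 361
Favorable (sum = 30): 9
P = 9/361 = 0.0249

P = 0.0249


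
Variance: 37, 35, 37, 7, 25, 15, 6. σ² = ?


Mean = 23.1429
Squared deviations: 192.0204, 140.5918, 192.0204, 260.5918, 3.4490, 66.3061, 293.8776
Sum = 1148.8571
Variance = 1148.8571/7 = 164.1224

Variance = 164.1224


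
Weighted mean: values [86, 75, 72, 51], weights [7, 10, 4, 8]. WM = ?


Numerator = 86*7 + 75*10 + 72*4 + 51*8 = 2048
Denominator = 7 + 10 + 4 + 8 = 29
WM = 2048/29 = 70.6207

WM = 70.6207


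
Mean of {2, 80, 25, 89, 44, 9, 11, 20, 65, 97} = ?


Sum = 2 + 80 + 25 + 89 + 44 + 9 + 11 + 20 + 65 + 97 = 442
n = 10
Mean = 442/10 = 44.2000

Mean = 44.2000


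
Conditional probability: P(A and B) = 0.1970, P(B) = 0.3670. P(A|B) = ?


P(A|B) = 0.1970/0.3670 = 0.5368

P(A|B) = 0.5368


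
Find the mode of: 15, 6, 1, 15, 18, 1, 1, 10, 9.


Frequencies: 1:3, 6:1, 9:1, 10:1, 15:2, 18:1
Max frequency = 3
Mode = 1

Mode = 1


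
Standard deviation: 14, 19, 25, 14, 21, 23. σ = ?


Mean = 19.3333
Variance = 17.5556
SD = sqrt(17.5556) = 4.1899

SD = 4.1899


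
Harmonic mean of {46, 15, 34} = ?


Sum of reciprocals = 1/46 + 1/15 + 1/34 = 0.117818
HM = 3/0.117818 = 25.4631

HM = 25.4631


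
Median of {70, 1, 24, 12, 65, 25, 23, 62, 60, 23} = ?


Sorted: 1, 12, 23, 23, 24, 25, 60, 62, 65, 70
n = 10 (even)
Middle values: 24 and 25
Median = (24+25)/2 = 24.5000

Median = 24.5000


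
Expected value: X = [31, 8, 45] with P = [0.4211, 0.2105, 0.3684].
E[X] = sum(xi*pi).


E[X] = 31*0.4211 + 8*0.2105 + 45*0.3684
= 13.0541 + 1.6840 + 16.5780
= 31.3161

E[X] = 31.3161


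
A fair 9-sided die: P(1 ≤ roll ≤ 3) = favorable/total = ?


Favorable outcomes (1 ≤ roll ≤ 3): 3
Total outcomes = 9
P = 3/9 = 0.3333

P = 0.3333
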